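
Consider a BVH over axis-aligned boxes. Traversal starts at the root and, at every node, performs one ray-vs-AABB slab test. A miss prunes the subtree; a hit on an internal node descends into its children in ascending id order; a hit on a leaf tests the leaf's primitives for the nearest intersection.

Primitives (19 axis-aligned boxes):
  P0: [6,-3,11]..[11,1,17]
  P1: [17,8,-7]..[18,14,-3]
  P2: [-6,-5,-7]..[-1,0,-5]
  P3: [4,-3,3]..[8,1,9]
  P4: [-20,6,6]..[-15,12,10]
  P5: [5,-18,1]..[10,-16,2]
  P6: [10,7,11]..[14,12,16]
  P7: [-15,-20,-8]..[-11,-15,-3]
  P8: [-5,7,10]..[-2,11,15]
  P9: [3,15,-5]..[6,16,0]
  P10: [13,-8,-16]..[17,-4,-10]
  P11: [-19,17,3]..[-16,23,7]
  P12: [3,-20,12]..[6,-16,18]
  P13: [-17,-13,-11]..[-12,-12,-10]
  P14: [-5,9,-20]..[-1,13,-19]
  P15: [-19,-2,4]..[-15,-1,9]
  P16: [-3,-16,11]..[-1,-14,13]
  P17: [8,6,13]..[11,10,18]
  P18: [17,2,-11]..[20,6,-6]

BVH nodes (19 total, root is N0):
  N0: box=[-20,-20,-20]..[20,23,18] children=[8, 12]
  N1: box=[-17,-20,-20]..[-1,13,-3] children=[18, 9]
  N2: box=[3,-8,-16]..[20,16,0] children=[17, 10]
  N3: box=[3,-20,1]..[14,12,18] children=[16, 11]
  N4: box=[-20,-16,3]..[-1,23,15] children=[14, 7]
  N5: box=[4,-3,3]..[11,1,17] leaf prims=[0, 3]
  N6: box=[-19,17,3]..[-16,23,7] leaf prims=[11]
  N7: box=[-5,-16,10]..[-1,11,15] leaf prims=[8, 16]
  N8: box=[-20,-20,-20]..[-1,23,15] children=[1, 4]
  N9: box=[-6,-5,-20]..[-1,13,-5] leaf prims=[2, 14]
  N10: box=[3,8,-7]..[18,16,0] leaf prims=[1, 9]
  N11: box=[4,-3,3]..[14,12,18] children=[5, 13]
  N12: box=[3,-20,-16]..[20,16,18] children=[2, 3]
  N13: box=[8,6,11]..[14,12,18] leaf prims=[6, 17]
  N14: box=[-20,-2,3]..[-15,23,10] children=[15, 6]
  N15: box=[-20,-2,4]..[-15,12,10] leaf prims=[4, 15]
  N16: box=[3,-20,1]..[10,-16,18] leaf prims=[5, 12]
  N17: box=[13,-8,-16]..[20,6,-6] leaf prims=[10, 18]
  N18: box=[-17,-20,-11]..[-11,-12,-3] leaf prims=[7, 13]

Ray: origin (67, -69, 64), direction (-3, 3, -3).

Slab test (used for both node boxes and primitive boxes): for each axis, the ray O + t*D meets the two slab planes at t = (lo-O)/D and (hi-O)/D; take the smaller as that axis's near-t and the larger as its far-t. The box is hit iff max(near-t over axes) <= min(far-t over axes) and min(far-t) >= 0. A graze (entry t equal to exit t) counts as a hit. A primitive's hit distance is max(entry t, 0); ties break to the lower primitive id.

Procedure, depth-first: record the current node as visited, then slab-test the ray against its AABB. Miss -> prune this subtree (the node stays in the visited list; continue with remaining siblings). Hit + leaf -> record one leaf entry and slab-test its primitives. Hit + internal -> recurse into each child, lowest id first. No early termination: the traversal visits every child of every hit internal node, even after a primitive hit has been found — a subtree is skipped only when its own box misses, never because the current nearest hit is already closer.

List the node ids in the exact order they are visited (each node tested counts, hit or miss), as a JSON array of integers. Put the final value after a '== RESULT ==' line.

Traverse from the root:
N0 x:[47/3,29] y:[49/3,92/3] z:[46/3,28] -> hit [49/3,28], descend [8, 12]
  N8 x:[68/3,29] y:[49/3,92/3] z:[49/3,28] -> hit [68/3,28], descend [1, 4]
    N1 x:[68/3,28] y:[49/3,82/3] z:[67/3,28] -> hit [68/3,82/3], descend [9, 18]
      N9 x:[68/3,73/3] y:[64/3,82/3] z:[23,28] -> hit [23,73/3] leaf, test {P2@t=23, P14(miss)}
      N18 x:[26,28] y:[49/3,19] z:[67/3,25] -> miss, prune
    N4 x:[68/3,29] y:[53/3,92/3] z:[49/3,61/3] -> miss, prune
  N12 x:[47/3,64/3] y:[49/3,85/3] z:[46/3,80/3] -> hit [49/3,64/3], descend [2, 3]
    N2 x:[47/3,64/3] y:[61/3,85/3] z:[64/3,80/3] -> hit [64/3,64/3], descend [10, 17]
      N10 x:[49/3,64/3] y:[77/3,85/3] z:[64/3,71/3] -> miss, prune
      N17 x:[47/3,18] y:[61/3,25] z:[70/3,80/3] -> miss, prune
    N3 x:[53/3,64/3] y:[49/3,27] z:[46/3,21] -> hit [53/3,21], descend [11, 16]
      N11 x:[53/3,21] y:[22,27] z:[46/3,61/3] -> miss, prune
      N16 x:[19,64/3] y:[49/3,53/3] z:[46/3,21] -> miss, prune

Visited [0, 8, 1, 9, 18, 4, 12, 2, 10, 17, 3, 11, 16]. Tests: 13 box, 1 leaf. Nearest: P2.

== RESULT ==
[0, 8, 1, 9, 18, 4, 12, 2, 10, 17, 3, 11, 16]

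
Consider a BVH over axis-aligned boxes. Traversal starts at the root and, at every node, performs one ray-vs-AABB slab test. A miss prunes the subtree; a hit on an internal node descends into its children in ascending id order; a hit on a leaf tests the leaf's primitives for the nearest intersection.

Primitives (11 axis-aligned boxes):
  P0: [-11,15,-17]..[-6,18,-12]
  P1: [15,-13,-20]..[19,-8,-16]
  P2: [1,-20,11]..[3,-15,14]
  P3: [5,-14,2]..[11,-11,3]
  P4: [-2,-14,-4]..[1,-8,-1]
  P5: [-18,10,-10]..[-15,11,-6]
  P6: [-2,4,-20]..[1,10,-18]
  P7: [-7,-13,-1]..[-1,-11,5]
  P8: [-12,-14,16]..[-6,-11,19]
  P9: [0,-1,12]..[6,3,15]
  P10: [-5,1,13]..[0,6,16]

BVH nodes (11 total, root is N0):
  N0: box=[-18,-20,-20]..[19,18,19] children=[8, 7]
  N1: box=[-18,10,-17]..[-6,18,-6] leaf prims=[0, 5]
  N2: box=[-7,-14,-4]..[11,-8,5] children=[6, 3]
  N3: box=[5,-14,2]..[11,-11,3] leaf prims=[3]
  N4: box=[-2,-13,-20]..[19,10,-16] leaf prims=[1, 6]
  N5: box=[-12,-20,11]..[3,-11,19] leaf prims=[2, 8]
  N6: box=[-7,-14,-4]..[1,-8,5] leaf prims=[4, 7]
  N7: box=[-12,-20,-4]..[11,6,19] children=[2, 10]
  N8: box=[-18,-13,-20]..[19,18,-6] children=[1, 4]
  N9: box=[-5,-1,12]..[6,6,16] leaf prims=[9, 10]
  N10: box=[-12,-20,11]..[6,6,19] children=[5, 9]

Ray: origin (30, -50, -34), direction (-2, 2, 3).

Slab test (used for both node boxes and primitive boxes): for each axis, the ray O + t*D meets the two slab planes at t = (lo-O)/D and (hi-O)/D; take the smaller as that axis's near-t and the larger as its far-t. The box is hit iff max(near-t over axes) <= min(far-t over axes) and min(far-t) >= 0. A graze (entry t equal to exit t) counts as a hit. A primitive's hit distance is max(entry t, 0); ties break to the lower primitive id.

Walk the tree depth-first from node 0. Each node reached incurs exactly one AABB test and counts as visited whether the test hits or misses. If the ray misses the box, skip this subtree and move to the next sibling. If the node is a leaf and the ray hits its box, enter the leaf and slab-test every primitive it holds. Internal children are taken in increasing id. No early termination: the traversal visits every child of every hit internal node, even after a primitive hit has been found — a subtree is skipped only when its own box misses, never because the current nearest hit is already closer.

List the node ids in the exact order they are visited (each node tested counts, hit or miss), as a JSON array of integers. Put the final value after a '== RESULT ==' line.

Trace the traversal:
N0 x:[11/2,24] y:[15,34] z:[14/3,53/3] -> hit [15,53/3], descend [7, 8]
  N7 x:[19/2,21] y:[15,28] z:[10,53/3] -> hit [15,53/3], descend [2, 10]
    N2 x:[19/2,37/2] y:[18,21] z:[10,13] -> miss, prune
    N10 x:[12,21] y:[15,28] z:[15,53/3] -> hit [15,53/3], descend [5, 9]
      N5 x:[27/2,21] y:[15,39/2] z:[15,53/3] -> hit [15,53/3] leaf, test {P2(miss), P8(miss)}
      N9 x:[12,35/2] y:[49/2,28] z:[46/3,50/3] -> miss, prune
  N8 x:[11/2,24] y:[37/2,34] z:[14/3,28/3] -> miss, prune

Summary -> nodes [0, 7, 2, 10, 5, 9, 8]; box-tests=7; leaf-entries=1; first=miss

== RESULT ==
[0, 7, 2, 10, 5, 9, 8]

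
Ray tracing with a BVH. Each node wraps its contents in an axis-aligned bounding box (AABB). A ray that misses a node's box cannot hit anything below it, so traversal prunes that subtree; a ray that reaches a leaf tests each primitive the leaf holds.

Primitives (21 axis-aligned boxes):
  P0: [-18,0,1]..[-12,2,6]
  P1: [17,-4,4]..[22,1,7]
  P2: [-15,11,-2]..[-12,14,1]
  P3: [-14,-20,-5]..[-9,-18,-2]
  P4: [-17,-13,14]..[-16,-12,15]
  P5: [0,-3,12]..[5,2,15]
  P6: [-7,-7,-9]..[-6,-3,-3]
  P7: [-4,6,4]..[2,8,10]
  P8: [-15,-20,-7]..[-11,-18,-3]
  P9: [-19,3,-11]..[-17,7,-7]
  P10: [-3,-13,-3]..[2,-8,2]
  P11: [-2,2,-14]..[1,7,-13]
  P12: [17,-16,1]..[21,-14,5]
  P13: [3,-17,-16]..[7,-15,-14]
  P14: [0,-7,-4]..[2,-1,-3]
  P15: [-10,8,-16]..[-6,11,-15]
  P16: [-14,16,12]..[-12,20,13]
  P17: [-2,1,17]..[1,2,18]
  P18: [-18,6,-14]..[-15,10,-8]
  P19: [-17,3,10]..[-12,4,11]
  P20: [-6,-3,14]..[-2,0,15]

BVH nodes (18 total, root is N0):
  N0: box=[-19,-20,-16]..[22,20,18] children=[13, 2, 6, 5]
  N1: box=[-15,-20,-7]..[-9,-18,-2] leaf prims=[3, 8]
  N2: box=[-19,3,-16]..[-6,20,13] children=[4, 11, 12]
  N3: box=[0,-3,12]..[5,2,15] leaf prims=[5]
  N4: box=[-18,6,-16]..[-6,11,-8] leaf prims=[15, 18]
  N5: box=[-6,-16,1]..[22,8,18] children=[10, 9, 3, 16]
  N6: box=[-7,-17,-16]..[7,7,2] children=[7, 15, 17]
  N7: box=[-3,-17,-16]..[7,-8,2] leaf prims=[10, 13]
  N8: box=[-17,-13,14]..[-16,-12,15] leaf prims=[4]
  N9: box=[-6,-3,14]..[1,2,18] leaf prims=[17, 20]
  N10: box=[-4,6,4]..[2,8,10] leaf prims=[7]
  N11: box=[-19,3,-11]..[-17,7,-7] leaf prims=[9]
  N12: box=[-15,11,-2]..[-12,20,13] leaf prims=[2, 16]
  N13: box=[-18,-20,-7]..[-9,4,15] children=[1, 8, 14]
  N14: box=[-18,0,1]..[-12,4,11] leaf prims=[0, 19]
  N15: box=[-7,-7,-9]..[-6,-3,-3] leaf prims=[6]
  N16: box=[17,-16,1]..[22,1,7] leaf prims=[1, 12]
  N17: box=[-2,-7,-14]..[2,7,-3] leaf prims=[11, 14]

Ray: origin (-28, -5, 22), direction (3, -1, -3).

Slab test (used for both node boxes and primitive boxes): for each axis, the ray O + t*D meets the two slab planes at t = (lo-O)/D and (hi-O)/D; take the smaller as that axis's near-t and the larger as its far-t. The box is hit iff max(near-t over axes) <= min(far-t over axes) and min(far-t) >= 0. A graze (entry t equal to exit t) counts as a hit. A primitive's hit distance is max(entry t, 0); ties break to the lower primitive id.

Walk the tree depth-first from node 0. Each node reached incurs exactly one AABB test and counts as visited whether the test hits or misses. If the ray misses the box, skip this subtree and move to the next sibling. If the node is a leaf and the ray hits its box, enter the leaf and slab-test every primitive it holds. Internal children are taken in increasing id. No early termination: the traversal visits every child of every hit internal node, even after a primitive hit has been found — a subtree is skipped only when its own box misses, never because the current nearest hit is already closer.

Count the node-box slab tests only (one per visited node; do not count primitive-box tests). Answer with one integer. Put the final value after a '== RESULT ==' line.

Trace the traversal:
N0 x:[3,50/3] y:[-25,15] z:[4/3,38/3] -> hit [3,38/3], descend [2, 5, 6, 13]
  N2 x:[3,22/3] y:[-25,-8] z:[3,38/3] -> miss, prune
  N5 x:[22/3,50/3] y:[-13,11] z:[4/3,7] -> miss, prune
  N6 x:[7,35/3] y:[-12,12] z:[20/3,38/3] -> hit [7,35/3], descend [7, 15, 17]
    N7 x:[25/3,35/3] y:[3,12] z:[20/3,38/3] -> hit [25/3,35/3] leaf, test {P10(miss), P13(miss)}
    N15 x:[7,22/3] y:[-2,2] z:[25/3,31/3] -> miss, prune
    N17 x:[26/3,10] y:[-12,2] z:[25/3,12] -> miss, prune
  N13 x:[10/3,19/3] y:[-9,15] z:[7/3,29/3] -> hit [10/3,19/3], descend [1, 8, 14]
    N1 x:[13/3,19/3] y:[13,15] z:[8,29/3] -> miss, prune
    N8 x:[11/3,4] y:[7,8] z:[7/3,8/3] -> miss, prune
    N14 x:[10/3,16/3] y:[-9,-5] z:[11/3,7] -> miss, prune

order=[0, 2, 5, 6, 7, 15, 17, 13, 1, 8, 14]  |boxes|=11  |leaves|=1  hit=miss

== RESULT ==
11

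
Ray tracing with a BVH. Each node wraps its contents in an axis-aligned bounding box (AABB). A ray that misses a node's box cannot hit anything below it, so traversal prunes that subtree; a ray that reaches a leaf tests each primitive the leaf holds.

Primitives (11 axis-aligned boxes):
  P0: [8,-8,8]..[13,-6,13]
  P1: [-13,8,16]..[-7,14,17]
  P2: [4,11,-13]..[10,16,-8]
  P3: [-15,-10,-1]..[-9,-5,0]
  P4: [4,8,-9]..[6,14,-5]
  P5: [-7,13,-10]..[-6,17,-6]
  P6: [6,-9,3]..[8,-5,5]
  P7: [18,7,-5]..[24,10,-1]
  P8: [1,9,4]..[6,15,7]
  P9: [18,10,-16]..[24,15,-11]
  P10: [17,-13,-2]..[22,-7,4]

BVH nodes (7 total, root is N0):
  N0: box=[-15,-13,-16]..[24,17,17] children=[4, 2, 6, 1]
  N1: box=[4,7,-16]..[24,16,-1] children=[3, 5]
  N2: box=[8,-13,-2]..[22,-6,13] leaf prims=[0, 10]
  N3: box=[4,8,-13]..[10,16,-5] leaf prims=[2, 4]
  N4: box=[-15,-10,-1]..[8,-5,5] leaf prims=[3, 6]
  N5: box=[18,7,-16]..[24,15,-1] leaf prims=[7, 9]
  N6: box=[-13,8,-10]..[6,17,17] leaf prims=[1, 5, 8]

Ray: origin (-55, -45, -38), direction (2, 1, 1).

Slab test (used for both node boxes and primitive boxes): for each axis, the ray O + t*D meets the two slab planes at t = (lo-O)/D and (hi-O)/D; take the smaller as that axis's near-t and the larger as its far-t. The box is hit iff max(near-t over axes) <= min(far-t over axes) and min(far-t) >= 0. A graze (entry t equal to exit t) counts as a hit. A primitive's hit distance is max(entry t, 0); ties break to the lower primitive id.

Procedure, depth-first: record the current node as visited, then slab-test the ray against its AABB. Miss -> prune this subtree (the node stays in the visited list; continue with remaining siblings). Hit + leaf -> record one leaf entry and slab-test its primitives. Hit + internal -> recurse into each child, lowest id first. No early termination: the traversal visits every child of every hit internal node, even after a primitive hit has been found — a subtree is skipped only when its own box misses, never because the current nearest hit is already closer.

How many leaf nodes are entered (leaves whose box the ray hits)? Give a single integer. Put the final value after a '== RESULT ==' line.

Traverse from the root:
N0 x:[20,79/2] y:[32,62] z:[22,55] -> hit [32,79/2], descend [1, 2, 4, 6]
  N1 x:[59/2,79/2] y:[52,61] z:[22,37] -> miss, prune
  N2 x:[63/2,77/2] y:[32,39] z:[36,51] -> hit [36,77/2] leaf, test {P0(miss), P10@t=36}
  N4 x:[20,63/2] y:[35,40] z:[37,43] -> miss, prune
  N6 x:[21,61/2] y:[53,62] z:[28,55] -> miss, prune

5 AABB tests over nodes [0, 1, 2, 4, 6]; 1 leaf entered; closest P10.

== RESULT ==
1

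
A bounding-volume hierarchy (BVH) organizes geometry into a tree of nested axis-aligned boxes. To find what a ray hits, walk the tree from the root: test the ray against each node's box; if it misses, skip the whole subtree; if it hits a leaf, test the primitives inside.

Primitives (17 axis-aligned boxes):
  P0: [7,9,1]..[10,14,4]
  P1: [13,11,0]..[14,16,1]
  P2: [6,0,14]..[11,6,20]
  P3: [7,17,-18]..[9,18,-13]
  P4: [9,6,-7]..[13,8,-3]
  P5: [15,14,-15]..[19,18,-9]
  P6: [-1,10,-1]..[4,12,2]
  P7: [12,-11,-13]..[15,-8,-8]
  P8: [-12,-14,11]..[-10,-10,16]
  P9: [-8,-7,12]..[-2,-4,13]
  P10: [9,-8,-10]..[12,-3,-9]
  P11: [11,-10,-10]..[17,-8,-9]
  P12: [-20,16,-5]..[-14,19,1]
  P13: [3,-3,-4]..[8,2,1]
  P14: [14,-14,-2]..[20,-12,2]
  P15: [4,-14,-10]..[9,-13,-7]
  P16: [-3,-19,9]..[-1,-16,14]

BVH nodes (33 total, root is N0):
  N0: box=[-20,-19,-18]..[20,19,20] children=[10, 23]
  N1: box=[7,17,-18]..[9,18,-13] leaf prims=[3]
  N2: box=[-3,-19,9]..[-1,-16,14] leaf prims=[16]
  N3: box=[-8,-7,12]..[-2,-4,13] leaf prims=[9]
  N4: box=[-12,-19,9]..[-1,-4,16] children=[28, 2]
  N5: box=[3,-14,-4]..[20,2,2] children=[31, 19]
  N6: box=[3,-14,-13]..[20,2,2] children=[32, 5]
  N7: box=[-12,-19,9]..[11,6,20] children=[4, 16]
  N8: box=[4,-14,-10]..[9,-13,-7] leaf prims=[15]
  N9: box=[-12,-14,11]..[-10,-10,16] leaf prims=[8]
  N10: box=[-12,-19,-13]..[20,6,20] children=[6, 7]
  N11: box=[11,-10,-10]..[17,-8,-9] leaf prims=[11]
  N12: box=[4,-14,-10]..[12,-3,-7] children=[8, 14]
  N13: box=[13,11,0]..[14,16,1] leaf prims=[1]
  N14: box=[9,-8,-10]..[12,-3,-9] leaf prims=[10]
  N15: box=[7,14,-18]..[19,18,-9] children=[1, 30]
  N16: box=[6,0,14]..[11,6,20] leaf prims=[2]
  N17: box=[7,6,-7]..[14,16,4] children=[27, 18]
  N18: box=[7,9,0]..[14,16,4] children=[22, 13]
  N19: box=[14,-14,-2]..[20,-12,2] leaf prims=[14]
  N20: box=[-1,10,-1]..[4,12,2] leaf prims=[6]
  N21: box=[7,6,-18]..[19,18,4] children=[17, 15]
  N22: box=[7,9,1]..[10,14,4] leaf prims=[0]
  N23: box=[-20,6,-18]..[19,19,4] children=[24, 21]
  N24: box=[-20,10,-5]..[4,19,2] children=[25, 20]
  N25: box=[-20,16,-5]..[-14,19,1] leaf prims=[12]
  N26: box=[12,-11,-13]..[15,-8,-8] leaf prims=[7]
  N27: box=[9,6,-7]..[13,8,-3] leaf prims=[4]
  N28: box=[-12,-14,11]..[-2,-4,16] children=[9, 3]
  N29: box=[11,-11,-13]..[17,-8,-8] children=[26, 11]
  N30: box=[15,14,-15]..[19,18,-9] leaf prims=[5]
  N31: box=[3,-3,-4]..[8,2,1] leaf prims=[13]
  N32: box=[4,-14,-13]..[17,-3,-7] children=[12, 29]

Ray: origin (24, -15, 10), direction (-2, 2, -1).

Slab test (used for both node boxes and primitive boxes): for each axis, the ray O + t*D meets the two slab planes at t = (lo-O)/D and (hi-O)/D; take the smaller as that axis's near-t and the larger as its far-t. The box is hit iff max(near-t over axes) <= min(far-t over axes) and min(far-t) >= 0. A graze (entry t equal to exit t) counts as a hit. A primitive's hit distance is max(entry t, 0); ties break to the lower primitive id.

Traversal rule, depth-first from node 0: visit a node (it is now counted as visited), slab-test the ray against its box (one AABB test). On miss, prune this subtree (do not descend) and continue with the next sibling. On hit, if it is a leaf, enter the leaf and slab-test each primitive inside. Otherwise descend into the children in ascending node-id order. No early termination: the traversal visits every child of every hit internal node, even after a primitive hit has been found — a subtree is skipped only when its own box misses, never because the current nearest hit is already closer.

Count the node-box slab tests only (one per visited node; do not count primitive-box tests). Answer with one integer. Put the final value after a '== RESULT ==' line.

Trace the traversal:
N0 x:[2,22] y:[-2,17] z:[-10,28] -> hit [2,17], descend [10, 23]
  N10 x:[2,18] y:[-2,21/2] z:[-10,23] -> hit [2,21/2], descend [6, 7]
    N6 x:[2,21/2] y:[1/2,17/2] z:[8,23] -> hit [8,17/2], descend [5, 32]
      N5 x:[2,21/2] y:[1/2,17/2] z:[8,14] -> hit [8,17/2], descend [19, 31]
        N19 x:[2,5] y:[1/2,3/2] z:[8,12] -> miss, prune
        N31 x:[8,21/2] y:[6,17/2] z:[9,14] -> miss, prune
      N32 x:[7/2,10] y:[1/2,6] z:[17,23] -> miss, prune
    N7 x:[13/2,18] y:[-2,21/2] z:[-10,1] -> miss, prune
  N23 x:[5/2,22] y:[21/2,17] z:[6,28] -> hit [21/2,17], descend [21, 24]
    N21 x:[5/2,17/2] y:[21/2,33/2] z:[6,28] -> miss, prune
    N24 x:[10,22] y:[25/2,17] z:[8,15] -> hit [25/2,15], descend [20, 25]
      N20 x:[10,25/2] y:[25/2,27/2] z:[8,11] -> miss, prune
      N25 x:[19,22] y:[31/2,17] z:[9,15] -> miss, prune

13 AABB tests over nodes [0, 10, 6, 5, 19, 31, 32, 7, 23, 21, 24, 20, 25]; 0 leaves entered; closest miss.

== RESULT ==
13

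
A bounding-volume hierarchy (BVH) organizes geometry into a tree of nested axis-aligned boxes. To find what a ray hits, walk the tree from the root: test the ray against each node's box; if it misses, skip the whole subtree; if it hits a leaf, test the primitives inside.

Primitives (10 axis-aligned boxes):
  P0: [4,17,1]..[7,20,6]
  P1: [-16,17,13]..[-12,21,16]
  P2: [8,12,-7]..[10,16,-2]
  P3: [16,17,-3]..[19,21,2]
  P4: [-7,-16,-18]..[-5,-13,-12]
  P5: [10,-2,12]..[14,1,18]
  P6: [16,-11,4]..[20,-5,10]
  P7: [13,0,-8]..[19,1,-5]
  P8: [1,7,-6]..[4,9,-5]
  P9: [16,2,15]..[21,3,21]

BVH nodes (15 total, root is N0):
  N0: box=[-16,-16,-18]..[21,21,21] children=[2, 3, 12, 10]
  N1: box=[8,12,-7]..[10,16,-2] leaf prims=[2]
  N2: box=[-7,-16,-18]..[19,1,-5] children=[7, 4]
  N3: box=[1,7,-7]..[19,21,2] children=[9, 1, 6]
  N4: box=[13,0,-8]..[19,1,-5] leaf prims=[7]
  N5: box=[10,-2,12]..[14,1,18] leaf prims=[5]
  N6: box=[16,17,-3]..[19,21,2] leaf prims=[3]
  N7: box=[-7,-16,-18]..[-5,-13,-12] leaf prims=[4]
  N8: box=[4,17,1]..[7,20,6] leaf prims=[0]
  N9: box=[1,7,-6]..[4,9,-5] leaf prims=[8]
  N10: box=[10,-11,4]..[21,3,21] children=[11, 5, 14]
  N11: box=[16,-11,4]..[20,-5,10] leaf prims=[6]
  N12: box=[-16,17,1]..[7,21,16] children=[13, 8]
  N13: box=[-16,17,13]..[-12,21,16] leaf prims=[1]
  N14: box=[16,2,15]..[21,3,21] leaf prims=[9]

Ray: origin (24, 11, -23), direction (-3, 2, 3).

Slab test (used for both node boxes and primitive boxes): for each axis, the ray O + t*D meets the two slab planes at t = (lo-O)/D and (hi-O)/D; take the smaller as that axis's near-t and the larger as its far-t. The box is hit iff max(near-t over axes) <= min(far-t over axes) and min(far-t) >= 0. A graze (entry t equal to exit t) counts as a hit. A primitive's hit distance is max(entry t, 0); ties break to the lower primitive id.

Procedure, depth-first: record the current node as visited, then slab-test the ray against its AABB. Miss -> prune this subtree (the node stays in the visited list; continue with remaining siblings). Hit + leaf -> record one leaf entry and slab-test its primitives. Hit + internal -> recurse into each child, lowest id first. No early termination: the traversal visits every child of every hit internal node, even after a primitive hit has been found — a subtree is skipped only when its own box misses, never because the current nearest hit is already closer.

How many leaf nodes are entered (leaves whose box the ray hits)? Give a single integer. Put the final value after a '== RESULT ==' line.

Trace the traversal:
N0 x:[1,40/3] y:[-27/2,5] z:[5/3,44/3] -> hit [5/3,5], descend [2, 3, 10, 12]
  N2 x:[5/3,31/3] y:[-27/2,-5] z:[5/3,6] -> miss, prune
  N3 x:[5/3,23/3] y:[-2,5] z:[16/3,25/3] -> miss, prune
  N10 x:[1,14/3] y:[-11,-4] z:[9,44/3] -> miss, prune
  N12 x:[17/3,40/3] y:[3,5] z:[8,13] -> miss, prune

5 AABB tests over nodes [0, 2, 3, 10, 12]; 0 leaves entered; closest miss.

== RESULT ==
0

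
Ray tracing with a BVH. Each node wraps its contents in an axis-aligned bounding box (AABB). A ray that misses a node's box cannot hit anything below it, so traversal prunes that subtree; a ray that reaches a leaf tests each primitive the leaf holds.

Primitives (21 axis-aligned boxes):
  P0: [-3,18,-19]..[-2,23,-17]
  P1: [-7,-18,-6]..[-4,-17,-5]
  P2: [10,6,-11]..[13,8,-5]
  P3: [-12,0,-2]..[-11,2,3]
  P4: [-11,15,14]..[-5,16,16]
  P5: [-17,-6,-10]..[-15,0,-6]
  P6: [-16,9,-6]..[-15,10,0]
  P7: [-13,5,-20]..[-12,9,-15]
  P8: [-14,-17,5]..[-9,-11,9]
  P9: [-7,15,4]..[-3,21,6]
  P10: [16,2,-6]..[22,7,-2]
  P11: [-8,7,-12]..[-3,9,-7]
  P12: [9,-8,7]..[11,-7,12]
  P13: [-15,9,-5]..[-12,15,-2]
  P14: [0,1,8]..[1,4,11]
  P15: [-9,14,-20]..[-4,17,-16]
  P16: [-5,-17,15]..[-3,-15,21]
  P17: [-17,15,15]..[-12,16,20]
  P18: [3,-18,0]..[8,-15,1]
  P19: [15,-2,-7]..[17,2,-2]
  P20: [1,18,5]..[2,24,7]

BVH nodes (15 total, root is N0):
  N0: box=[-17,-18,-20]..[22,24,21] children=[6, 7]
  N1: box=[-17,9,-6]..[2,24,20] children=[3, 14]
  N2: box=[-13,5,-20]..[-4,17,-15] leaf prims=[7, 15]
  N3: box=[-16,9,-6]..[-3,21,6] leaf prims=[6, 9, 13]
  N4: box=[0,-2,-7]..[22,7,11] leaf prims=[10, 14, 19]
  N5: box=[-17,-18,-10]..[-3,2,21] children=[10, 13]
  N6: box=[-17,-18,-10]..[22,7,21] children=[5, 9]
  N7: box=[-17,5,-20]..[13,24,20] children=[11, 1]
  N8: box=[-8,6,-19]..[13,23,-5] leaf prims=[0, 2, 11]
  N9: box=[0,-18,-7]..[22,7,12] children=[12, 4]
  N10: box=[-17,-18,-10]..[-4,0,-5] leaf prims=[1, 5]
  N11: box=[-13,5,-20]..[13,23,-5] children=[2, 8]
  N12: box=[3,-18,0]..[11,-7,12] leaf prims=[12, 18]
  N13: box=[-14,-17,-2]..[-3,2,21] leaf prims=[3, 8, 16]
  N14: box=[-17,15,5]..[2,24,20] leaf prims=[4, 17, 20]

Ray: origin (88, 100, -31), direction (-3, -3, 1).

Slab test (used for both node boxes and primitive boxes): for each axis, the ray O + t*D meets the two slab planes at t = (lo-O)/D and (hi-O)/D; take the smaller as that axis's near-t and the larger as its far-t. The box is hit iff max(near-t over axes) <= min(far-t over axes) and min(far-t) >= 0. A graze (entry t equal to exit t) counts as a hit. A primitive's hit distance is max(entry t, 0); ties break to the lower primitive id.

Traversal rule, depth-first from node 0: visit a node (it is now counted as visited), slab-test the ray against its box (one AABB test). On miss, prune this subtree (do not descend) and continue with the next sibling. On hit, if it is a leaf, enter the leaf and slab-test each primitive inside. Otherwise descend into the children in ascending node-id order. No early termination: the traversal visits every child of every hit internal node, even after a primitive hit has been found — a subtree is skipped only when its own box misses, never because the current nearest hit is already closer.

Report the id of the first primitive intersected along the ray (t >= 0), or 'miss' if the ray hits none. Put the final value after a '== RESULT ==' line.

Traverse from the root:
N0 x:[22,35] y:[76/3,118/3] z:[11,52] -> hit [76/3,35], descend [6, 7]
  N6 x:[22,35] y:[31,118/3] z:[21,52] -> hit [31,35], descend [5, 9]
    N5 x:[91/3,35] y:[98/3,118/3] z:[21,52] -> hit [98/3,35], descend [10, 13]
      N10 x:[92/3,35] y:[100/3,118/3] z:[21,26] -> miss, prune
      N13 x:[91/3,34] y:[98/3,39] z:[29,52] -> hit [98/3,34] leaf, test {P3@t=33, P8(miss), P16(miss)}
    N9 x:[22,88/3] y:[31,118/3] z:[24,43] -> miss, prune
  N7 x:[25,35] y:[76/3,95/3] z:[11,51] -> hit [76/3,95/3], descend [1, 11]
    N1 x:[86/3,35] y:[76/3,91/3] z:[25,51] -> hit [86/3,91/3], descend [3, 14]
      N3 x:[91/3,104/3] y:[79/3,91/3] z:[25,37] -> hit [91/3,91/3] leaf, test {P6(miss), P9(miss), P13(miss)}
      N14 x:[86/3,35] y:[76/3,85/3] z:[36,51] -> miss, prune
    N11 x:[25,101/3] y:[77/3,95/3] z:[11,26] -> hit [77/3,26], descend [2, 8]
      N2 x:[92/3,101/3] y:[83/3,95/3] z:[11,16] -> miss, prune
      N8 x:[25,32] y:[77/3,94/3] z:[12,26] -> hit [77/3,26] leaf, test {P0(miss), P2(miss), P11(miss)}

order=[0, 6, 5, 10, 13, 9, 7, 1, 3, 14, 11, 2, 8]  |boxes|=13  |leaves|=3  hit=P3

== RESULT ==
3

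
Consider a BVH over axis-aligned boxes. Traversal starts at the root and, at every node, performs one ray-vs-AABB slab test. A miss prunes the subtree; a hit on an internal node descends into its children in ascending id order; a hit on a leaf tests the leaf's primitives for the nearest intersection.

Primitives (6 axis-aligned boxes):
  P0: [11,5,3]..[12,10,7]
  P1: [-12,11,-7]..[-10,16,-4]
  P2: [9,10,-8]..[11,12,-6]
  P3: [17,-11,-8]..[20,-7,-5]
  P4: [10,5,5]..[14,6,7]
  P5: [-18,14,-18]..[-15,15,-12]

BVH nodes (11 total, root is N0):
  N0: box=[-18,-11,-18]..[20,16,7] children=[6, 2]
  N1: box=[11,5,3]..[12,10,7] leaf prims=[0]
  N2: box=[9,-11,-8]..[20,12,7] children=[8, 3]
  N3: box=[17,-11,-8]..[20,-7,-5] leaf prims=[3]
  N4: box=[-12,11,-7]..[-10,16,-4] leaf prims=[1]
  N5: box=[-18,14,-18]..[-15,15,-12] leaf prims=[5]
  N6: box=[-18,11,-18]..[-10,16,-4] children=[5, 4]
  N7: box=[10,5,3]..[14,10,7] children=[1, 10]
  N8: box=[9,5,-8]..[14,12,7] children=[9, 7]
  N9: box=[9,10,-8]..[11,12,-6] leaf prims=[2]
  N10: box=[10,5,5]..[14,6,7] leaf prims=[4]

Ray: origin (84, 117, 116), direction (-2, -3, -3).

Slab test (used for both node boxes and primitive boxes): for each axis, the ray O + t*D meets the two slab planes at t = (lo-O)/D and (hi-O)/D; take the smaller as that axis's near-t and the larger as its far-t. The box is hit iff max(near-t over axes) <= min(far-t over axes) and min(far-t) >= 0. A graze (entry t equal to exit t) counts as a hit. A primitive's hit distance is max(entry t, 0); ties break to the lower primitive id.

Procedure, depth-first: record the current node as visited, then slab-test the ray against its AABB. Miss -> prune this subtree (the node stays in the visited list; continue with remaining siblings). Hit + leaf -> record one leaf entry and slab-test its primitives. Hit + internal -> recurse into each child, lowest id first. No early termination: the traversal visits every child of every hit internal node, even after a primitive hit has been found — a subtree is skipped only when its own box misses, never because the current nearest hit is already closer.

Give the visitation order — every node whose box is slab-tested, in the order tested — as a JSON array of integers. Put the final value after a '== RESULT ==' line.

Traverse from the root:
N0 x:[32,51] y:[101/3,128/3] z:[109/3,134/3] -> hit [109/3,128/3], descend [2, 6]
  N2 x:[32,75/2] y:[35,128/3] z:[109/3,124/3] -> hit [109/3,75/2], descend [3, 8]
    N3 x:[32,67/2] y:[124/3,128/3] z:[121/3,124/3] -> miss, prune
    N8 x:[35,75/2] y:[35,112/3] z:[109/3,124/3] -> hit [109/3,112/3], descend [7, 9]
      N7 x:[35,37] y:[107/3,112/3] z:[109/3,113/3] -> hit [109/3,37], descend [1, 10]
        N1 x:[36,73/2] y:[107/3,112/3] z:[109/3,113/3] -> hit [109/3,73/2] leaf, test {P0@t=109/3}
        N10 x:[35,37] y:[37,112/3] z:[109/3,37] -> hit [37,37] leaf, test {P4@t=37}
      N9 x:[73/2,75/2] y:[35,107/3] z:[122/3,124/3] -> miss, prune
  N6 x:[47,51] y:[101/3,106/3] z:[40,134/3] -> miss, prune

order=[0, 2, 3, 8, 7, 1, 10, 9, 6]  |boxes|=9  |leaves|=2  hit=P0

== RESULT ==
[0, 2, 3, 8, 7, 1, 10, 9, 6]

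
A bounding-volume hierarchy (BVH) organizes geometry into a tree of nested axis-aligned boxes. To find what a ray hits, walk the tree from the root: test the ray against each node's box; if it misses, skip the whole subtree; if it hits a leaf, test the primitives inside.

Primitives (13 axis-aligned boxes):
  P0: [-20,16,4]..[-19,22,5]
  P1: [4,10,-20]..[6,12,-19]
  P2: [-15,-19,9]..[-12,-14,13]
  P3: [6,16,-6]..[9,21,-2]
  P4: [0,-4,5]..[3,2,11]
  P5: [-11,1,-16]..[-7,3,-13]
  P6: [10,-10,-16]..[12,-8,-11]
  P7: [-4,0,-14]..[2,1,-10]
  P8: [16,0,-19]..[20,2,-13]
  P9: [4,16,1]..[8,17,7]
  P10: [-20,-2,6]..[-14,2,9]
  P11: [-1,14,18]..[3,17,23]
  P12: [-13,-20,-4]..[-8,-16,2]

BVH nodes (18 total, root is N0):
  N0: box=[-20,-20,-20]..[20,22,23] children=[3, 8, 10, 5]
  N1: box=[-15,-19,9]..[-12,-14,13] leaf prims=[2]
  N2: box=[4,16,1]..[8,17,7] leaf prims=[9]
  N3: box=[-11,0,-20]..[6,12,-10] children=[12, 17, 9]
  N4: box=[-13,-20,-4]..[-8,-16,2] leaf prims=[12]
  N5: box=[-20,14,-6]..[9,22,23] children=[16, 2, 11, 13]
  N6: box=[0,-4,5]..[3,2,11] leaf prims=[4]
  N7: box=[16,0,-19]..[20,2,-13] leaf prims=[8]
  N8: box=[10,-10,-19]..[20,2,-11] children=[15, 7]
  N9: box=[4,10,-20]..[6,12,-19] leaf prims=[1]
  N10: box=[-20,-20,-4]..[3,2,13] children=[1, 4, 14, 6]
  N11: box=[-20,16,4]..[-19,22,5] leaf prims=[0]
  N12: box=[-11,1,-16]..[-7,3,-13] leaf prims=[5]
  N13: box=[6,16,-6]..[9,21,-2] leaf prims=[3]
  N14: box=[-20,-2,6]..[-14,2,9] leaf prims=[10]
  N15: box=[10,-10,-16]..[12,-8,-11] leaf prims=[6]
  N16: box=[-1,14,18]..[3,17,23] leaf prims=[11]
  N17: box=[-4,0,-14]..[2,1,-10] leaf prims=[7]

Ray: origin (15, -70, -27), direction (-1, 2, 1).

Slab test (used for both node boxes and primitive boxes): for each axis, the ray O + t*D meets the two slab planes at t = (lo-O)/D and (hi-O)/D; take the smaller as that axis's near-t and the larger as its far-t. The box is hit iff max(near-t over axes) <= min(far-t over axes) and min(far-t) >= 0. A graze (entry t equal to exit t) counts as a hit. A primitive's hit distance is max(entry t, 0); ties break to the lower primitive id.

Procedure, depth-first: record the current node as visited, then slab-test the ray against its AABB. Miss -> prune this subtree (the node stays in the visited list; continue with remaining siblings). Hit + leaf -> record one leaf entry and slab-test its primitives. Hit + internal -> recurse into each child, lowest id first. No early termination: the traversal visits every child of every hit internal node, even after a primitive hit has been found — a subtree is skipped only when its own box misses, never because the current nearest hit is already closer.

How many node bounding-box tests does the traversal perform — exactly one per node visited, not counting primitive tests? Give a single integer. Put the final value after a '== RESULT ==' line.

Trace the traversal:
N0 x:[-5,35] y:[25,46] z:[7,50] -> hit [25,35], descend [3, 5, 8, 10]
  N3 x:[9,26] y:[35,41] z:[7,17] -> miss, prune
  N5 x:[6,35] y:[42,46] z:[21,50] -> miss, prune
  N8 x:[-5,5] y:[30,36] z:[8,16] -> miss, prune
  N10 x:[12,35] y:[25,36] z:[23,40] -> hit [25,35], descend [1, 4, 6, 14]
    N1 x:[27,30] y:[51/2,28] z:[36,40] -> miss, prune
    N4 x:[23,28] y:[25,27] z:[23,29] -> hit [25,27] leaf, test {P12@t=25}
    N6 x:[12,15] y:[33,36] z:[32,38] -> miss, prune
    N14 x:[29,35] y:[34,36] z:[33,36] -> hit [34,35] leaf, test {P10@t=34}

Visited [0, 3, 5, 8, 10, 1, 4, 6, 14]. Tests: 9 box, 2 leaf. Nearest: P12.

== RESULT ==
9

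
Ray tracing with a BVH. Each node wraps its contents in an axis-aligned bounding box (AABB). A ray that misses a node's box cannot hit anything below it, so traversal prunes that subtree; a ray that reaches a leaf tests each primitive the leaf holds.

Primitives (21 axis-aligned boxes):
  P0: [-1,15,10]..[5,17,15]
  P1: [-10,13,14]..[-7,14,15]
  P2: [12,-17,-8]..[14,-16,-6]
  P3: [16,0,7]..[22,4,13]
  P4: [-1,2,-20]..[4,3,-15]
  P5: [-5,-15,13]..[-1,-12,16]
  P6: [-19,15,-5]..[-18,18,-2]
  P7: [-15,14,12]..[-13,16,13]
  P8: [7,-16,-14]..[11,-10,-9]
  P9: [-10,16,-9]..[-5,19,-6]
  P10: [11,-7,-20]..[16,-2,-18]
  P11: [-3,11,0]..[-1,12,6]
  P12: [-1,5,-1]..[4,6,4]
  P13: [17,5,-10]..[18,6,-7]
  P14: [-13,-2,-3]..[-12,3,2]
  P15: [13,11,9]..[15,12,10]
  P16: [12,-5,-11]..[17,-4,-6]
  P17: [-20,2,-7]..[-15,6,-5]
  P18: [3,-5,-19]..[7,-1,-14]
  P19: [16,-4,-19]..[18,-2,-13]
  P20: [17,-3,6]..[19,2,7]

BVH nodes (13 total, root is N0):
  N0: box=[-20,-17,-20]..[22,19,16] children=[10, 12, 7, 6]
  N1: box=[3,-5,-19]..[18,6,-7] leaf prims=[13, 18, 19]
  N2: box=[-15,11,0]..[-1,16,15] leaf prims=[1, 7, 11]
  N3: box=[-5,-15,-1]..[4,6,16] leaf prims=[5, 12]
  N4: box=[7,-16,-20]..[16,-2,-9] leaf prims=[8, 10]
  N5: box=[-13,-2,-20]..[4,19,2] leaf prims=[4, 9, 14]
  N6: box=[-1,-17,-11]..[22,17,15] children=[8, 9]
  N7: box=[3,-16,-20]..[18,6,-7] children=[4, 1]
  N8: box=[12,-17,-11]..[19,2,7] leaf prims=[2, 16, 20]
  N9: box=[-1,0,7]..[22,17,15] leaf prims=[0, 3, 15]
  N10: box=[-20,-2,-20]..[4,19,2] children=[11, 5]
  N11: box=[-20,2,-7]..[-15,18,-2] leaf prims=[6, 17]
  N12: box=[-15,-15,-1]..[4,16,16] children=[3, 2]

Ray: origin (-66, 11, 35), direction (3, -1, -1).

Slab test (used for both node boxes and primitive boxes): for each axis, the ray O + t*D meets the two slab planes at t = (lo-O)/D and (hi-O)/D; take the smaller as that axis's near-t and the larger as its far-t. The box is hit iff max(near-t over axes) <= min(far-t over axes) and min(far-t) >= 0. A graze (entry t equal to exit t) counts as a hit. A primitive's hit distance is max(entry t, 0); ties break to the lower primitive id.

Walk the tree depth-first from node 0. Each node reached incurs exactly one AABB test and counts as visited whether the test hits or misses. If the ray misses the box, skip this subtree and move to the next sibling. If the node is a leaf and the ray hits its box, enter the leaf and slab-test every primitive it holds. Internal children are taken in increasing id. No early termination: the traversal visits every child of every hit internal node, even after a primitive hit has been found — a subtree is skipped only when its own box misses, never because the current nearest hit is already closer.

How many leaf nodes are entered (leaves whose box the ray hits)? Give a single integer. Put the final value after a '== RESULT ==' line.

Walk:
N0 x:[46/3,88/3] y:[-8,28] z:[19,55] -> hit [19,28], descend [6, 7, 10, 12]
  N6 x:[65/3,88/3] y:[-6,28] z:[20,46] -> hit [65/3,28], descend [8, 9]
    N8 x:[26,85/3] y:[9,28] z:[28,46] -> hit [28,28] leaf, test {P2(miss), P16(miss), P20(miss)}
    N9 x:[65/3,88/3] y:[-6,11] z:[20,28] -> miss, prune
  N7 x:[23,28] y:[5,27] z:[42,55] -> miss, prune
  N10 x:[46/3,70/3] y:[-8,13] z:[33,55] -> miss, prune
  N12 x:[17,70/3] y:[-5,26] z:[19,36] -> hit [19,70/3], descend [2, 3]
    N2 x:[17,65/3] y:[-5,0] z:[20,35] -> miss, prune
    N3 x:[61/3,70/3] y:[5,26] z:[19,36] -> hit [61/3,70/3] leaf, test {P5(miss), P12(miss)}

Visited [0, 6, 8, 9, 7, 10, 12, 2, 3]. Tests: 9 box, 2 leaf. Nearest: miss.

== RESULT ==
2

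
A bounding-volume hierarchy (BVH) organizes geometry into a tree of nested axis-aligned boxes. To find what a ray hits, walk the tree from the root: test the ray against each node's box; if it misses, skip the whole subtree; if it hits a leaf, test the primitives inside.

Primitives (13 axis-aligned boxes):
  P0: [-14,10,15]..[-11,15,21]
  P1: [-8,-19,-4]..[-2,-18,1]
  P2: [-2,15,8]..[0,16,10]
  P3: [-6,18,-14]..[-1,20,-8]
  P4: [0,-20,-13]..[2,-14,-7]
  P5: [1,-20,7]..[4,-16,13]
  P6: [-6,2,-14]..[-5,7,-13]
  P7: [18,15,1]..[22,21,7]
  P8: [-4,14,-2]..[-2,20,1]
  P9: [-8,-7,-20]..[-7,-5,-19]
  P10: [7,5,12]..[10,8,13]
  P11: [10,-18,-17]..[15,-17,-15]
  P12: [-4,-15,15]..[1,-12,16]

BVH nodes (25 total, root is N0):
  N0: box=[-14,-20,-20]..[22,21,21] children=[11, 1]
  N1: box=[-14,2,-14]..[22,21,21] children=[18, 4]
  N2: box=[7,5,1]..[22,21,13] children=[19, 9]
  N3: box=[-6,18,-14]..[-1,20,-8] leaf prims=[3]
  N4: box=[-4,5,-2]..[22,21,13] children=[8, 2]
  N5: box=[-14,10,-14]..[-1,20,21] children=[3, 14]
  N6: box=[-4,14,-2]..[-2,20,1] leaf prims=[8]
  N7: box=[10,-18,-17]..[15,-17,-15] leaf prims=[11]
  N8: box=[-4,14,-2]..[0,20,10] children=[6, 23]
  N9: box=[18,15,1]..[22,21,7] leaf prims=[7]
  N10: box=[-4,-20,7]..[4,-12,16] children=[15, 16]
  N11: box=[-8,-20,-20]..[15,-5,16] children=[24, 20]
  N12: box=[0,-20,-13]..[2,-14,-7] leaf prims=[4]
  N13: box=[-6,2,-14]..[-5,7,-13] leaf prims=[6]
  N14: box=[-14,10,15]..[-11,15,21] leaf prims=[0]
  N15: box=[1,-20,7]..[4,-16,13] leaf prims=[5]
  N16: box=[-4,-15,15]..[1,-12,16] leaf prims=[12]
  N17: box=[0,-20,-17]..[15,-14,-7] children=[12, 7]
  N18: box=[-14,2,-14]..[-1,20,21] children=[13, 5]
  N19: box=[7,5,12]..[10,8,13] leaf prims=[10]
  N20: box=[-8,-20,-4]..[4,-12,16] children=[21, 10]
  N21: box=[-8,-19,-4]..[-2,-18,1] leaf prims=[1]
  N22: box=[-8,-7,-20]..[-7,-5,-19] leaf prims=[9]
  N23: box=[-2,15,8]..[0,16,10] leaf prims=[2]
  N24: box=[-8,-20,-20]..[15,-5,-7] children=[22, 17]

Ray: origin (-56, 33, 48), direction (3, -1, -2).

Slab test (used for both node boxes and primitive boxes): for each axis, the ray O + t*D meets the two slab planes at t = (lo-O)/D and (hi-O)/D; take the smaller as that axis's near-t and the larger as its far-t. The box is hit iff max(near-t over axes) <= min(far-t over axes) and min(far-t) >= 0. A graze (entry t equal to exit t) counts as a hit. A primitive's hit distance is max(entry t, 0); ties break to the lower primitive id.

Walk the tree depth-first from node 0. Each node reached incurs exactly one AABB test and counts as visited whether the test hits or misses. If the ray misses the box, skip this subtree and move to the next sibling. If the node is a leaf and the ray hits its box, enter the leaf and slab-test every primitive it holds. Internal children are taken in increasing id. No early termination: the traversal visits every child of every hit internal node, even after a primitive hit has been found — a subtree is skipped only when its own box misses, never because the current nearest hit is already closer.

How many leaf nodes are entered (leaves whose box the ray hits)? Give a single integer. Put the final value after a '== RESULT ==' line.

Trace the traversal:
N0 x:[14,26] y:[12,53] z:[27/2,34] -> hit [14,26], descend [1, 11]
  N1 x:[14,26] y:[12,31] z:[27/2,31] -> hit [14,26], descend [4, 18]
    N4 x:[52/3,26] y:[12,28] z:[35/2,25] -> hit [35/2,25], descend [2, 8]
      N2 x:[21,26] y:[12,28] z:[35/2,47/2] -> hit [21,47/2], descend [9, 19]
        N9 x:[74/3,26] y:[12,18] z:[41/2,47/2] -> miss, prune
        N19 x:[21,22] y:[25,28] z:[35/2,18] -> miss, prune
      N8 x:[52/3,56/3] y:[13,19] z:[19,25] -> miss, prune
    N18 x:[14,55/3] y:[13,31] z:[27/2,31] -> hit [14,55/3], descend [5, 13]
      N5 x:[14,55/3] y:[13,23] z:[27/2,31] -> hit [14,55/3], descend [3, 14]
        N3 x:[50/3,55/3] y:[13,15] z:[28,31] -> miss, prune
        N14 x:[14,15] y:[18,23] z:[27/2,33/2] -> miss, prune
      N13 x:[50/3,17] y:[26,31] z:[61/2,31] -> miss, prune
  N11 x:[16,71/3] y:[38,53] z:[16,34] -> miss, prune

order=[0, 1, 4, 2, 9, 19, 8, 18, 5, 3, 14, 13, 11]  |boxes|=13  |leaves|=0  hit=miss

== RESULT ==
0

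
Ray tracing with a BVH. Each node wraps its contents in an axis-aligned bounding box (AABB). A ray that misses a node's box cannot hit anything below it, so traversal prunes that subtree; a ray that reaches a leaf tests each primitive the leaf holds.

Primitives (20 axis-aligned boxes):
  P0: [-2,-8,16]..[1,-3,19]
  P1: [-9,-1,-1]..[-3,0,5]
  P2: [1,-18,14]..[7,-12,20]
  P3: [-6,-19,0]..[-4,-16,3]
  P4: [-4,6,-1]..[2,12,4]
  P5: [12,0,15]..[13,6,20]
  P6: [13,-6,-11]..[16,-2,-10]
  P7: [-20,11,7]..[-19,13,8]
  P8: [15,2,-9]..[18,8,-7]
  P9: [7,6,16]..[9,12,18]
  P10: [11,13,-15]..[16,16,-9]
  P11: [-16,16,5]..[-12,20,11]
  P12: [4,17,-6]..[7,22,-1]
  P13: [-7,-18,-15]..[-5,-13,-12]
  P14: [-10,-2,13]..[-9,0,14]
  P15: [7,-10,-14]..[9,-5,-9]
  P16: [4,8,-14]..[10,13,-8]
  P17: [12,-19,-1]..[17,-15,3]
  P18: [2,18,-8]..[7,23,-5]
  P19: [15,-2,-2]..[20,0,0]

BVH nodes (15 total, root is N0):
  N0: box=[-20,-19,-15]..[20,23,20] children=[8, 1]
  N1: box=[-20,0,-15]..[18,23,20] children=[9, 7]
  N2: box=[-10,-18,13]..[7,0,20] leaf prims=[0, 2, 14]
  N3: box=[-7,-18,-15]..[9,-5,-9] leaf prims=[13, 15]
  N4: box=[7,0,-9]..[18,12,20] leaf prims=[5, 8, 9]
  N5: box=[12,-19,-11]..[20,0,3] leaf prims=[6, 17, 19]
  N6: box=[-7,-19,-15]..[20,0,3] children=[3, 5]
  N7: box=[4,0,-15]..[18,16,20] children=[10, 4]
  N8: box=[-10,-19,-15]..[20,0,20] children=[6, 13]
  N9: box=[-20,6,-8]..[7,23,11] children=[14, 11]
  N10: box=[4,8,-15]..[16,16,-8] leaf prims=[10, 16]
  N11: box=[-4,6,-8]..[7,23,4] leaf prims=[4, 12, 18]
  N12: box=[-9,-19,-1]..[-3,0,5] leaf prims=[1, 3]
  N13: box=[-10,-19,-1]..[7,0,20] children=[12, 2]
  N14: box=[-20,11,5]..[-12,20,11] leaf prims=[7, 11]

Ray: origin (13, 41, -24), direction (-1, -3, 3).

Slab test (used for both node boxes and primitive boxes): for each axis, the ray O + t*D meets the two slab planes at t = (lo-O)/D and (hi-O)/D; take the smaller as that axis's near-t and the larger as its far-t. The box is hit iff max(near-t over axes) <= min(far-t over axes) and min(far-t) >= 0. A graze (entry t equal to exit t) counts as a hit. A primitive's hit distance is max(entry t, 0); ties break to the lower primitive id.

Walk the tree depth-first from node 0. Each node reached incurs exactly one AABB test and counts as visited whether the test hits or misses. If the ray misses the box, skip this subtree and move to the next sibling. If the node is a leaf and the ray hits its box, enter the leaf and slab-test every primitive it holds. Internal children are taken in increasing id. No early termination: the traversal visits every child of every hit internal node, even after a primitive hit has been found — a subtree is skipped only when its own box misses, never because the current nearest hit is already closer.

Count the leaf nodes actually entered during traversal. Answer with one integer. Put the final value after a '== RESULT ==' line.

Traverse from the root:
N0 x:[-7,33] y:[6,20] z:[3,44/3] -> hit [6,44/3], descend [1, 8]
  N1 x:[-5,33] y:[6,41/3] z:[3,44/3] -> hit [6,41/3], descend [7, 9]
    N7 x:[-5,9] y:[25/3,41/3] z:[3,44/3] -> hit [25/3,9], descend [4, 10]
      N4 x:[-5,6] y:[29/3,41/3] z:[5,44/3] -> miss, prune
      N10 x:[-3,9] y:[25/3,11] z:[3,16/3] -> miss, prune
    N9 x:[6,33] y:[6,35/3] z:[16/3,35/3] -> hit [6,35/3], descend [11, 14]
      N11 x:[6,17] y:[6,35/3] z:[16/3,28/3] -> hit [6,28/3] leaf, test {P4(miss), P12@t=19/3, P18@t=6}
      N14 x:[25,33] y:[7,10] z:[29/3,35/3] -> miss, prune
  N8 x:[-7,23] y:[41/3,20] z:[3,44/3] -> hit [41/3,44/3], descend [6, 13]
    N6 x:[-7,20] y:[41/3,20] z:[3,9] -> miss, prune
    N13 x:[6,23] y:[41/3,20] z:[23/3,44/3] -> hit [41/3,44/3], descend [2, 12]
      N2 x:[6,23] y:[41/3,59/3] z:[37/3,44/3] -> hit [41/3,44/3] leaf, test {P0(miss), P2(miss), P14(miss)}
      N12 x:[16,22] y:[41/3,20] z:[23/3,29/3] -> miss, prune

order=[0, 1, 7, 4, 10, 9, 11, 14, 8, 6, 13, 2, 12]  |boxes|=13  |leaves|=2  hit=P18

== RESULT ==
2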